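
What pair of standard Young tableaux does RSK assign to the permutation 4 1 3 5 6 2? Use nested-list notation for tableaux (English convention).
P = [[1, 2, 5, 6], [3], [4]], Q = [[1, 3, 4, 5], [2], [6]]

Insert each entry of the permutation into P by Schensted row insertion, recording in Q the position of each new cell.

Insert 4: appended to row 1. P = [[4]], Q = [[1]].
Insert 1: 1 bumps 4 from row 1; 4 starts row 2. P = [[1], [4]], Q = [[1], [2]].
Insert 3: appended to row 1. P = [[1, 3], [4]], Q = [[1, 3], [2]].
Insert 5: appended to row 1. P = [[1, 3, 5], [4]], Q = [[1, 3, 4], [2]].
Insert 6: appended to row 1. P = [[1, 3, 5, 6], [4]], Q = [[1, 3, 4, 5], [2]].
Insert 2: 2 bumps 3 from row 1; 3 bumps 4 from row 2; 4 starts row 3. P = [[1, 2, 5, 6], [3], [4]], Q = [[1, 3, 4, 5], [2], [6]].

So P = [[1, 2, 5, 6], [3], [4]], Q = [[1, 3, 4, 5], [2], [6]].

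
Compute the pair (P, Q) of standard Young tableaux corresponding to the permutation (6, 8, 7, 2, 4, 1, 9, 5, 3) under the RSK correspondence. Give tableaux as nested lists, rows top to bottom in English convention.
P = [[1, 3, 5], [2, 4, 9], [6, 7], [8]], Q = [[1, 2, 7], [3, 5, 8], [4, 9], [6]]

Insert each entry of the permutation into P by Schensted row insertion, recording in Q the position of each new cell.

Insert 6: appended to row 1. P = [[6]], Q = [[1]].
Insert 8: appended to row 1. P = [[6, 8]], Q = [[1, 2]].
Insert 7: 7 bumps 8 from row 1; 8 starts row 2. P = [[6, 7], [8]], Q = [[1, 2], [3]].
Insert 2: 2 bumps 6 from row 1; 6 bumps 8 from row 2; 8 starts row 3. P = [[2, 7], [6], [8]], Q = [[1, 2], [3], [4]].
Insert 4: 4 bumps 7 from row 1; 7 appends to row 2. P = [[2, 4], [6, 7], [8]], Q = [[1, 2], [3, 5], [4]].
Insert 1: 1 bumps 2 from row 1; 2 bumps 6 from row 2; 6 bumps 8 from row 3; 8 starts row 4. P = [[1, 4], [2, 7], [6], [8]], Q = [[1, 2], [3, 5], [4], [6]].
Insert 9: appended to row 1. P = [[1, 4, 9], [2, 7], [6], [8]], Q = [[1, 2, 7], [3, 5], [4], [6]].
Insert 5: 5 bumps 9 from row 1; 9 appends to row 2. P = [[1, 4, 5], [2, 7, 9], [6], [8]], Q = [[1, 2, 7], [3, 5, 8], [4], [6]].
Insert 3: 3 bumps 4 from row 1; 4 bumps 7 from row 2; 7 appends to row 3. P = [[1, 3, 5], [2, 4, 9], [6, 7], [8]], Q = [[1, 2, 7], [3, 5, 8], [4, 9], [6]].

So P = [[1, 3, 5], [2, 4, 9], [6, 7], [8]], Q = [[1, 2, 7], [3, 5, 8], [4, 9], [6]].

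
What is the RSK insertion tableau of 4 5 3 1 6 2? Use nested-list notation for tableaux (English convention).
Insert 4: appended to row 1. P = [[4]].
Insert 5: appended to row 1. P = [[4, 5]].
Insert 3: 3 bumps 4 from row 1; 4 starts row 2. P = [[3, 5], [4]].
Insert 1: 1 bumps 3 from row 1; 3 bumps 4 from row 2; 4 starts row 3. P = [[1, 5], [3], [4]].
Insert 6: appended to row 1. P = [[1, 5, 6], [3], [4]].
Insert 2: 2 bumps 5 from row 1; 5 appends to row 2. P = [[1, 2, 6], [3, 5], [4]].

So P = [[1, 2, 6], [3, 5], [4]].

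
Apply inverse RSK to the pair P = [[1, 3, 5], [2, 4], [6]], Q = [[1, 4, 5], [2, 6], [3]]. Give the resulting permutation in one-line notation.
6 2 1 4 5 3

Reverse RSK: for i = n, n-1, ..., 1, locate i in Q, remove the corresponding corner cell from P, and reverse-bump its entry up through P; the value ejected from row 1 is w(i).

So w = 6 2 1 4 5 3.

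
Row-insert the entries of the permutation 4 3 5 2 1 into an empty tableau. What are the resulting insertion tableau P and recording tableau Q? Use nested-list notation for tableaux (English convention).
P = [[1, 5], [2], [3], [4]], Q = [[1, 3], [2], [4], [5]]

Insert each entry of the permutation into P by Schensted row insertion, recording in Q the position of each new cell.

Insert 4: appended to row 1. P = [[4]], Q = [[1]].
Insert 3: 3 bumps 4 from row 1; 4 starts row 2. P = [[3], [4]], Q = [[1], [2]].
Insert 5: appended to row 1. P = [[3, 5], [4]], Q = [[1, 3], [2]].
Insert 2: 2 bumps 3 from row 1; 3 bumps 4 from row 2; 4 starts row 3. P = [[2, 5], [3], [4]], Q = [[1, 3], [2], [4]].
Insert 1: 1 bumps 2 from row 1; 2 bumps 3 from row 2; 3 bumps 4 from row 3; 4 starts row 4. P = [[1, 5], [2], [3], [4]], Q = [[1, 3], [2], [4], [5]].

So P = [[1, 5], [2], [3], [4]], Q = [[1, 3], [2], [4], [5]].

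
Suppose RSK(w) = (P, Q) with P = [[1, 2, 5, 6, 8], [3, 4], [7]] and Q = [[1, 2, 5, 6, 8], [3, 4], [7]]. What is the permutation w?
Reverse the RSK construction: for i from n down to 1, find the cell of Q containing i, remove the entry at that cell from P, and reverse-bump it up through P; the value ejected from row 1 is w(i).

Step i=8: Q has 8 at row 1, column 5; remove that cell from P, ejecting 8. So w(8) = 8. P is now [[1, 2, 5, 6], [3, 4], [7]].
Step i=7: Q has 7 at row 3, column 1; remove 7 from row 3 of P and reverse-bump: 7 enters row 2 and ejects 4; 4 enters row 1 and ejects 2. So w(7) = 2. P is now [[1, 4, 5, 6], [3, 7]].
Step i=6: Q has 6 at row 1, column 4; remove that cell from P, ejecting 6. So w(6) = 6. P is now [[1, 4, 5], [3, 7]].
Step i=5: Q has 5 at row 1, column 3; remove that cell from P, ejecting 5. So w(5) = 5. P is now [[1, 4], [3, 7]].
Step i=4: Q has 4 at row 2, column 2; remove 7 from row 2 of P and reverse-bump: 7 enters row 1 and ejects 4. So w(4) = 4. P is now [[1, 7], [3]].
Step i=3: Q has 3 at row 2, column 1; remove 3 from row 2 of P and reverse-bump: 3 enters row 1 and ejects 1. So w(3) = 1. P is now [[3, 7]].
Step i=2: Q has 2 at row 1, column 2; remove that cell from P, ejecting 7. So w(2) = 7. P is now [[3]].
Step i=1: Q has 1 at row 1, column 1; remove that cell from P, ejecting 3. So w(1) = 3. P is now [].

So w = 3 7 1 4 5 6 2 8.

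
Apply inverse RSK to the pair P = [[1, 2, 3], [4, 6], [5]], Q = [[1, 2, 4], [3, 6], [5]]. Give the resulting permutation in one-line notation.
1 5 4 6 2 3

Reverse the RSK construction: for i from n down to 1, find the cell of Q containing i, remove the entry at that cell from P, and reverse-bump it up through P; the value ejected from row 1 is w(i).

Step i=6: Q has 6 at row 2, column 2; remove 6 from row 2 of P and reverse-bump: 6 enters row 1 and ejects 3. So w(6) = 3. P is now [[1, 2, 6], [4], [5]].
Step i=5: Q has 5 at row 3, column 1; remove 5 from row 3 of P and reverse-bump: 5 enters row 2 and ejects 4; 4 enters row 1 and ejects 2. So w(5) = 2. P is now [[1, 4, 6], [5]].
Step i=4: Q has 4 at row 1, column 3; remove that cell from P, ejecting 6. So w(4) = 6. P is now [[1, 4], [5]].
Step i=3: Q has 3 at row 2, column 1; remove 5 from row 2 of P and reverse-bump: 5 enters row 1 and ejects 4. So w(3) = 4. P is now [[1, 5]].
Step i=2: Q has 2 at row 1, column 2; remove that cell from P, ejecting 5. So w(2) = 5. P is now [[1]].
Step i=1: Q has 1 at row 1, column 1; remove that cell from P, ejecting 1. So w(1) = 1. P is now [].

So w = 1 5 4 6 2 3.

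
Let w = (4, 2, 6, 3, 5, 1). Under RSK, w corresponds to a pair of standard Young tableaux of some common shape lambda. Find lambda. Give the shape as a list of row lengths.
[3, 2, 1]

Row-insert each entry into an empty tableau.

After inserting 4: P = [[4]].
After inserting 2: P = [[2], [4]].
After inserting 6: P = [[2, 6], [4]].
After inserting 3: P = [[2, 3], [4, 6]].
After inserting 5: P = [[2, 3, 5], [4, 6]].
After inserting 1: P = [[1, 3, 5], [2, 6], [4]].

The final insertion tableau P = [[1, 3, 5], [2, 6], [4]] has shape [3, 2, 1].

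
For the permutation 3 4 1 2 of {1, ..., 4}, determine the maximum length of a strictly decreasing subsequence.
2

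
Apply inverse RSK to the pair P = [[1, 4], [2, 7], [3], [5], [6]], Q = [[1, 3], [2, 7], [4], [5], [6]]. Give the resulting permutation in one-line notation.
Reverse the RSK construction: for i from n down to 1, find the cell of Q containing i, remove the entry at that cell from P, and reverse-bump it up through P; the value ejected from row 1 is w(i).

Step i=7: Q has 7 at row 2, column 2; remove 7 from row 2 of P and reverse-bump: 7 enters row 1 and ejects 4. So w(7) = 4. P is now [[1, 7], [2], [3], [5], [6]].
Step i=6: Q has 6 at row 5, column 1; remove 6 from row 5 of P and reverse-bump: 6 enters row 4 and ejects 5; 5 enters row 3 and ejects 3; 3 enters row 2 and ejects 2; 2 enters row 1 and ejects 1. So w(6) = 1. P is now [[2, 7], [3], [5], [6]].
Step i=5: Q has 5 at row 4, column 1; remove 6 from row 4 of P and reverse-bump: 6 enters row 3 and ejects 5; 5 enters row 2 and ejects 3; 3 enters row 1 and ejects 2. So w(5) = 2. P is now [[3, 7], [5], [6]].
Step i=4: Q has 4 at row 3, column 1; remove 6 from row 3 of P and reverse-bump: 6 enters row 2 and ejects 5; 5 enters row 1 and ejects 3. So w(4) = 3. P is now [[5, 7], [6]].
Step i=3: Q has 3 at row 1, column 2; remove that cell from P, ejecting 7. So w(3) = 7. P is now [[5], [6]].
Step i=2: Q has 2 at row 2, column 1; remove 6 from row 2 of P and reverse-bump: 6 enters row 1 and ejects 5. So w(2) = 5. P is now [[6]].
Step i=1: Q has 1 at row 1, column 1; remove that cell from P, ejecting 6. So w(1) = 6. P is now [].

So w = 6 5 7 3 2 1 4.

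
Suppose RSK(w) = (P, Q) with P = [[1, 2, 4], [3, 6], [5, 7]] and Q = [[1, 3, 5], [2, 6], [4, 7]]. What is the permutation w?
5 1 3 2 7 6 4

Reverse the RSK construction: for i from n down to 1, find the cell of Q containing i, remove the entry at that cell from P, and reverse-bump it up through P; the value ejected from row 1 is w(i).

Step i=7: Q has 7 at row 3, column 2; remove 7 from row 3 of P and reverse-bump: 7 enters row 2 and ejects 6; 6 enters row 1 and ejects 4. So w(7) = 4. P is now [[1, 2, 6], [3, 7], [5]].
Step i=6: Q has 6 at row 2, column 2; remove 7 from row 2 of P and reverse-bump: 7 enters row 1 and ejects 6. So w(6) = 6. P is now [[1, 2, 7], [3], [5]].
Step i=5: Q has 5 at row 1, column 3; remove that cell from P, ejecting 7. So w(5) = 7. P is now [[1, 2], [3], [5]].
Step i=4: Q has 4 at row 3, column 1; remove 5 from row 3 of P and reverse-bump: 5 enters row 2 and ejects 3; 3 enters row 1 and ejects 2. So w(4) = 2. P is now [[1, 3], [5]].
Step i=3: Q has 3 at row 1, column 2; remove that cell from P, ejecting 3. So w(3) = 3. P is now [[1], [5]].
Step i=2: Q has 2 at row 2, column 1; remove 5 from row 2 of P and reverse-bump: 5 enters row 1 and ejects 1. So w(2) = 1. P is now [[5]].
Step i=1: Q has 1 at row 1, column 1; remove that cell from P, ejecting 5. So w(1) = 5. P is now [].

So w = 5 1 3 2 7 6 4.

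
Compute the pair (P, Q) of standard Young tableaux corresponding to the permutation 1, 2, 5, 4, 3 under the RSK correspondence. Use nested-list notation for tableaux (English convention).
P = [[1, 2, 3], [4], [5]], Q = [[1, 2, 3], [4], [5]]

Insert each entry of the permutation into P by Schensted row insertion, recording in Q the position of each new cell.

Insert 1: appended to row 1. P = [[1]], Q = [[1]].
Insert 2: appended to row 1. P = [[1, 2]], Q = [[1, 2]].
Insert 5: appended to row 1. P = [[1, 2, 5]], Q = [[1, 2, 3]].
Insert 4: 4 bumps 5 from row 1; 5 starts row 2. P = [[1, 2, 4], [5]], Q = [[1, 2, 3], [4]].
Insert 3: 3 bumps 4 from row 1; 4 bumps 5 from row 2; 5 starts row 3. P = [[1, 2, 3], [4], [5]], Q = [[1, 2, 3], [4], [5]].

So P = [[1, 2, 3], [4], [5]], Q = [[1, 2, 3], [4], [5]].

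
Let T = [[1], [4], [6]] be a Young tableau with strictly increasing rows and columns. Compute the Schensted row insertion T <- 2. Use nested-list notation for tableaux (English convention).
2 is larger than every entry of row 1, so it is appended to row 1. The new tableau is [[1, 2], [4], [6]].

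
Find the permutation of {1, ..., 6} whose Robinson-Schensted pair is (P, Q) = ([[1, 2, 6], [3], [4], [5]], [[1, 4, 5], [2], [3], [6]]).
Reverse RSK: for i = n, n-1, ..., 1, locate i in Q, remove the corresponding corner cell from P, and reverse-bump its entry up through P; the value ejected from row 1 is w(i).

So w = 5 4 1 3 6 2.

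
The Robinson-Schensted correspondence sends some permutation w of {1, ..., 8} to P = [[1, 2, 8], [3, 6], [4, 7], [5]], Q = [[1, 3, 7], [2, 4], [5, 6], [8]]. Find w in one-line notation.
Reverse the RSK construction: for i from n down to 1, find the cell of Q containing i, remove the entry at that cell from P, and reverse-bump it up through P; the value ejected from row 1 is w(i).

Step i=8: Q has 8 at row 4, column 1; remove 5 from row 4 of P and reverse-bump: 5 enters row 3 and ejects 4; 4 enters row 2 and ejects 3; 3 enters row 1 and ejects 2. So w(8) = 2. P is now [[1, 3, 8], [4, 6], [5, 7]].
Step i=7: Q has 7 at row 1, column 3; remove that cell from P, ejecting 8. So w(7) = 8. P is now [[1, 3], [4, 6], [5, 7]].
Step i=6: Q has 6 at row 3, column 2; remove 7 from row 3 of P and reverse-bump: 7 enters row 2 and ejects 6; 6 enters row 1 and ejects 3. So w(6) = 3. P is now [[1, 6], [4, 7], [5]].
Step i=5: Q has 5 at row 3, column 1; remove 5 from row 3 of P and reverse-bump: 5 enters row 2 and ejects 4; 4 enters row 1 and ejects 1. So w(5) = 1. P is now [[4, 6], [5, 7]].
Step i=4: Q has 4 at row 2, column 2; remove 7 from row 2 of P and reverse-bump: 7 enters row 1 and ejects 6. So w(4) = 6. P is now [[4, 7], [5]].
Step i=3: Q has 3 at row 1, column 2; remove that cell from P, ejecting 7. So w(3) = 7. P is now [[4], [5]].
Step i=2: Q has 2 at row 2, column 1; remove 5 from row 2 of P and reverse-bump: 5 enters row 1 and ejects 4. So w(2) = 4. P is now [[5]].
Step i=1: Q has 1 at row 1, column 1; remove that cell from P, ejecting 5. So w(1) = 5. P is now [].

So w = 5 4 7 6 1 3 8 2.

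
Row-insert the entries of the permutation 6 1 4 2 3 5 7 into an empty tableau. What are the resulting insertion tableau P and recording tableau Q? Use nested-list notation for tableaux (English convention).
Insert each entry of the permutation into P by Schensted row insertion, recording in Q the position of each new cell.

Insert 6: appended to row 1. P = [[6]], Q = [[1]].
Insert 1: 1 bumps 6 from row 1; 6 starts row 2. P = [[1], [6]], Q = [[1], [2]].
Insert 4: appended to row 1. P = [[1, 4], [6]], Q = [[1, 3], [2]].
Insert 2: 2 bumps 4 from row 1; 4 bumps 6 from row 2; 6 starts row 3. P = [[1, 2], [4], [6]], Q = [[1, 3], [2], [4]].
Insert 3: appended to row 1. P = [[1, 2, 3], [4], [6]], Q = [[1, 3, 5], [2], [4]].
Insert 5: appended to row 1. P = [[1, 2, 3, 5], [4], [6]], Q = [[1, 3, 5, 6], [2], [4]].
Insert 7: appended to row 1. P = [[1, 2, 3, 5, 7], [4], [6]], Q = [[1, 3, 5, 6, 7], [2], [4]].

So P = [[1, 2, 3, 5, 7], [4], [6]], Q = [[1, 3, 5, 6, 7], [2], [4]].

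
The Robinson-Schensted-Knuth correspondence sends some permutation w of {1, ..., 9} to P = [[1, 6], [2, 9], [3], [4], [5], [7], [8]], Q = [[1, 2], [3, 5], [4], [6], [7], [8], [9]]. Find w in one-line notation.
Reverse the RSK construction: for i from n down to 1, find the cell of Q containing i, remove the entry at that cell from P, and reverse-bump it up through P; the value ejected from row 1 is w(i).

Step i=9: Q has 9 at row 7, column 1; remove 8 from row 7 of P and reverse-bump: 8 enters row 6 and ejects 7; 7 enters row 5 and ejects 5; 5 enters row 4 and ejects 4; 4 enters row 3 and ejects 3; 3 enters row 2 and ejects 2; 2 enters row 1 and ejects 1. So w(9) = 1. P is now [[2, 6], [3, 9], [4], [5], [7], [8]].
Step i=8: Q has 8 at row 6, column 1; remove 8 from row 6 of P and reverse-bump: 8 enters row 5 and ejects 7; 7 enters row 4 and ejects 5; 5 enters row 3 and ejects 4; 4 enters row 2 and ejects 3; 3 enters row 1 and ejects 2. So w(8) = 2. P is now [[3, 6], [4, 9], [5], [7], [8]].
Step i=7: Q has 7 at row 5, column 1; remove 8 from row 5 of P and reverse-bump: 8 enters row 4 and ejects 7; 7 enters row 3 and ejects 5; 5 enters row 2 and ejects 4; 4 enters row 1 and ejects 3. So w(7) = 3. P is now [[4, 6], [5, 9], [7], [8]].
Step i=6: Q has 6 at row 4, column 1; remove 8 from row 4 of P and reverse-bump: 8 enters row 3 and ejects 7; 7 enters row 2 and ejects 5; 5 enters row 1 and ejects 4. So w(6) = 4. P is now [[5, 6], [7, 9], [8]].
Step i=5: Q has 5 at row 2, column 2; remove 9 from row 2 of P and reverse-bump: 9 enters row 1 and ejects 6. So w(5) = 6. P is now [[5, 9], [7], [8]].
Step i=4: Q has 4 at row 3, column 1; remove 8 from row 3 of P and reverse-bump: 8 enters row 2 and ejects 7; 7 enters row 1 and ejects 5. So w(4) = 5. P is now [[7, 9], [8]].
Step i=3: Q has 3 at row 2, column 1; remove 8 from row 2 of P and reverse-bump: 8 enters row 1 and ejects 7. So w(3) = 7. P is now [[8, 9]].
Step i=2: Q has 2 at row 1, column 2; remove that cell from P, ejecting 9. So w(2) = 9. P is now [[8]].
Step i=1: Q has 1 at row 1, column 1; remove that cell from P, ejecting 8. So w(1) = 8. P is now [].

So w = 8 9 7 5 6 4 3 2 1.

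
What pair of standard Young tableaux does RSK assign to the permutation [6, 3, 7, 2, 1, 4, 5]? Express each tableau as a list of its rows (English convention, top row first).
P = [[1, 4, 5], [2, 7], [3], [6]], Q = [[1, 3, 7], [2, 6], [4], [5]]

Insert each entry of the permutation into P by Schensted row insertion, recording in Q the position of each new cell.

Insert 6: appended to row 1. P = [[6]].
Insert 3: 3 bumps 6 from row 1; 6 starts row 2. P = [[3], [6]].
Insert 7: appended to row 1. P = [[3, 7], [6]].
Insert 2: 2 bumps 3 from row 1; 3 bumps 6 from row 2; 6 starts row 3. P = [[2, 7], [3], [6]].
Insert 1: 1 bumps 2 from row 1; 2 bumps 3 from row 2; 3 bumps 6 from row 3; 6 starts row 4. P = [[1, 7], [2], [3], [6]].
Insert 4: 4 bumps 7 from row 1; 7 appends to row 2. P = [[1, 4], [2, 7], [3], [6]].
Insert 5: appended to row 1. P = [[1, 4, 5], [2, 7], [3], [6]].

So P = [[1, 4, 5], [2, 7], [3], [6]], Q = [[1, 3, 7], [2, 6], [4], [5]].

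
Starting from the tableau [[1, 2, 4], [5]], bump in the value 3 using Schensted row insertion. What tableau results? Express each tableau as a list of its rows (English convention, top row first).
In row 1, 3 replaces 4 (the leftmost entry greater than 3); 4 is bumped to row 2. In row 2, 4 replaces 5 (the leftmost entry greater than 4); 5 is bumped to row 3. 5 starts a new row 3. The new tableau is [[1, 2, 3], [4], [5]].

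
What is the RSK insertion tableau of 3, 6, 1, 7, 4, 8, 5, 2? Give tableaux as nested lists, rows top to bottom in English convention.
P = [[1, 2, 5, 8], [3, 4, 7], [6]]

After inserting 3: P = [[3]].
After inserting 6: P = [[3, 6]].
After inserting 1: P = [[1, 6], [3]].
After inserting 7: P = [[1, 6, 7], [3]].
After inserting 4: P = [[1, 4, 7], [3, 6]].
After inserting 8: P = [[1, 4, 7, 8], [3, 6]].
After inserting 5: P = [[1, 4, 5, 8], [3, 6, 7]].
After inserting 2: P = [[1, 2, 5, 8], [3, 4, 7], [6]].

So P = [[1, 2, 5, 8], [3, 4, 7], [6]].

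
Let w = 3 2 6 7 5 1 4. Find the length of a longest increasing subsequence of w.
3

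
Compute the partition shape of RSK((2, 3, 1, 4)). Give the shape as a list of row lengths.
[3, 1]

Row-insert each entry into an empty tableau.

After inserting 2: P = [[2]].
After inserting 3: P = [[2, 3]].
After inserting 1: P = [[1, 3], [2]].
After inserting 4: P = [[1, 3, 4], [2]].

The final insertion tableau P = [[1, 3, 4], [2]] has shape [3, 1].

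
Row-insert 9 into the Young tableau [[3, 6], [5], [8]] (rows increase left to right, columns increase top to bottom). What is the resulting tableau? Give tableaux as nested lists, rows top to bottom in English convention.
[[3, 6, 9], [5], [8]]

9 is larger than every entry of row 1, so it is appended to row 1. The new tableau is [[3, 6, 9], [5], [8]].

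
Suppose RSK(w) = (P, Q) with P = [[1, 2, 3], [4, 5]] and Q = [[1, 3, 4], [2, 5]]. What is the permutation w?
4 1 2 5 3

Reverse the RSK construction: for i from n down to 1, find the cell of Q containing i, remove the entry at that cell from P, and reverse-bump it up through P; the value ejected from row 1 is w(i).

Step i=5: Q has 5 at row 2, column 2; remove 5 from row 2 of P and reverse-bump: 5 enters row 1 and ejects 3. So w(5) = 3. P is now [[1, 2, 5], [4]].
Step i=4: Q has 4 at row 1, column 3; remove that cell from P, ejecting 5. So w(4) = 5. P is now [[1, 2], [4]].
Step i=3: Q has 3 at row 1, column 2; remove that cell from P, ejecting 2. So w(3) = 2. P is now [[1], [4]].
Step i=2: Q has 2 at row 2, column 1; remove 4 from row 2 of P and reverse-bump: 4 enters row 1 and ejects 1. So w(2) = 1. P is now [[4]].
Step i=1: Q has 1 at row 1, column 1; remove that cell from P, ejecting 4. So w(1) = 4. P is now [].

So w = 4 1 2 5 3.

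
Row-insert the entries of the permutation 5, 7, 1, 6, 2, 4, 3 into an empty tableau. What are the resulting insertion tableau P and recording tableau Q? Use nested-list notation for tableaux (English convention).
P = [[1, 2, 3], [4, 6], [5], [7]], Q = [[1, 2, 6], [3, 4], [5], [7]]

Insert each entry of the permutation into P by Schensted row insertion, recording in Q the position of each new cell.

After inserting 5: P = [[5]].
After inserting 7: P = [[5, 7]].
After inserting 1: P = [[1, 7], [5]].
After inserting 6: P = [[1, 6], [5, 7]].
After inserting 2: P = [[1, 2], [5, 6], [7]].
After inserting 4: P = [[1, 2, 4], [5, 6], [7]].
After inserting 3: P = [[1, 2, 3], [4, 6], [5], [7]].

So P = [[1, 2, 3], [4, 6], [5], [7]], Q = [[1, 2, 6], [3, 4], [5], [7]].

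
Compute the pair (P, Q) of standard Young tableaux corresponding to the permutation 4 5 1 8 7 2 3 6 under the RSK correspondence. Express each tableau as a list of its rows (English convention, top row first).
P = [[1, 2, 3, 6], [4, 5, 7], [8]], Q = [[1, 2, 4, 8], [3, 5, 7], [6]]

Insert each entry of the permutation into P by Schensted row insertion, recording in Q the position of each new cell.

Insert 4: appended to row 1. P = [[4]].
Insert 5: appended to row 1. P = [[4, 5]].
Insert 1: 1 bumps 4 from row 1; 4 starts row 2. P = [[1, 5], [4]].
Insert 8: appended to row 1. P = [[1, 5, 8], [4]].
Insert 7: 7 bumps 8 from row 1; 8 appends to row 2. P = [[1, 5, 7], [4, 8]].
Insert 2: 2 bumps 5 from row 1; 5 bumps 8 from row 2; 8 starts row 3. P = [[1, 2, 7], [4, 5], [8]].
Insert 3: 3 bumps 7 from row 1; 7 appends to row 2. P = [[1, 2, 3], [4, 5, 7], [8]].
Insert 6: appended to row 1. P = [[1, 2, 3, 6], [4, 5, 7], [8]].

So P = [[1, 2, 3, 6], [4, 5, 7], [8]], Q = [[1, 2, 4, 8], [3, 5, 7], [6]].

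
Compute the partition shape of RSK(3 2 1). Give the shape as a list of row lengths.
Row-insert each entry into an empty tableau.

After inserting 3: P = [[3]].
After inserting 2: P = [[2], [3]].
After inserting 1: P = [[1], [2], [3]].

The final insertion tableau P = [[1], [2], [3]] has shape [1, 1, 1].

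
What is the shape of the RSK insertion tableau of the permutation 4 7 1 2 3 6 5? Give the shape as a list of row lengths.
[4, 2, 1]

RSK row insertion gives P = [[1, 2, 3, 5], [4, 6], [7]], which has shape [4, 2, 1].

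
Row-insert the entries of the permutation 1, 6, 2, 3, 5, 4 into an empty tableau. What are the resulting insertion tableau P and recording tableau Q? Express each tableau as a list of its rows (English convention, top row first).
P = [[1, 2, 3, 4], [5], [6]], Q = [[1, 2, 4, 5], [3], [6]]

Insert each entry of the permutation into P by Schensted row insertion, recording in Q the position of each new cell.

Insert 1: appended to row 1. P = [[1]].
Insert 6: appended to row 1. P = [[1, 6]].
Insert 2: 2 bumps 6 from row 1; 6 starts row 2. P = [[1, 2], [6]].
Insert 3: appended to row 1. P = [[1, 2, 3], [6]].
Insert 5: appended to row 1. P = [[1, 2, 3, 5], [6]].
Insert 4: 4 bumps 5 from row 1; 5 bumps 6 from row 2; 6 starts row 3. P = [[1, 2, 3, 4], [5], [6]].

So P = [[1, 2, 3, 4], [5], [6]], Q = [[1, 2, 4, 5], [3], [6]].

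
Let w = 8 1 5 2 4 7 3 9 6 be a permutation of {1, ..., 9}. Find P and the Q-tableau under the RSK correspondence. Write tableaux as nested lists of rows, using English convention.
Insert each entry of the permutation into P by Schensted row insertion, recording in Q the position of each new cell.

Insert 8: appended to row 1. P = [[8]], Q = [[1]].
Insert 1: 1 bumps 8 from row 1; 8 starts row 2. P = [[1], [8]], Q = [[1], [2]].
Insert 5: appended to row 1. P = [[1, 5], [8]], Q = [[1, 3], [2]].
Insert 2: 2 bumps 5 from row 1; 5 bumps 8 from row 2; 8 starts row 3. P = [[1, 2], [5], [8]], Q = [[1, 3], [2], [4]].
Insert 4: appended to row 1. P = [[1, 2, 4], [5], [8]], Q = [[1, 3, 5], [2], [4]].
Insert 7: appended to row 1. P = [[1, 2, 4, 7], [5], [8]], Q = [[1, 3, 5, 6], [2], [4]].
Insert 3: 3 bumps 4 from row 1; 4 bumps 5 from row 2; 5 bumps 8 from row 3; 8 starts row 4. P = [[1, 2, 3, 7], [4], [5], [8]], Q = [[1, 3, 5, 6], [2], [4], [7]].
Insert 9: appended to row 1. P = [[1, 2, 3, 7, 9], [4], [5], [8]], Q = [[1, 3, 5, 6, 8], [2], [4], [7]].
Insert 6: 6 bumps 7 from row 1; 7 appends to row 2. P = [[1, 2, 3, 6, 9], [4, 7], [5], [8]], Q = [[1, 3, 5, 6, 8], [2, 9], [4], [7]].

So P = [[1, 2, 3, 6, 9], [4, 7], [5], [8]], Q = [[1, 3, 5, 6, 8], [2, 9], [4], [7]].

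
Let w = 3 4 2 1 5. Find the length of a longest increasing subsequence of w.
3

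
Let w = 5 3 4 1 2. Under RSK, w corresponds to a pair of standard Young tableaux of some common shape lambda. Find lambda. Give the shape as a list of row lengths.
RSK row insertion gives P = [[1, 2], [3, 4], [5]], which has shape [2, 2, 1].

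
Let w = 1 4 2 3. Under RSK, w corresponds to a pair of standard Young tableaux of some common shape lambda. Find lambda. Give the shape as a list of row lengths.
[3, 1]

Row-insert each entry into an empty tableau.

After inserting 1: P = [[1]].
After inserting 4: P = [[1, 4]].
After inserting 2: P = [[1, 2], [4]].
After inserting 3: P = [[1, 2, 3], [4]].

The final insertion tableau P = [[1, 2, 3], [4]] has shape [3, 1].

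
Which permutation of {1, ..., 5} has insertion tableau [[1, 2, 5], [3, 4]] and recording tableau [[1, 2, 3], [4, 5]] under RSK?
Reverse the RSK construction: for i from n down to 1, find the cell of Q containing i, remove the entry at that cell from P, and reverse-bump it up through P; the value ejected from row 1 is w(i).

Step i=5: Q has 5 at row 2, column 2; remove 4 from row 2 of P and reverse-bump: 4 enters row 1 and ejects 2. So w(5) = 2. P is now [[1, 4, 5], [3]].
Step i=4: Q has 4 at row 2, column 1; remove 3 from row 2 of P and reverse-bump: 3 enters row 1 and ejects 1. So w(4) = 1. P is now [[3, 4, 5]].
Step i=3: Q has 3 at row 1, column 3; remove that cell from P, ejecting 5. So w(3) = 5. P is now [[3, 4]].
Step i=2: Q has 2 at row 1, column 2; remove that cell from P, ejecting 4. So w(2) = 4. P is now [[3]].
Step i=1: Q has 1 at row 1, column 1; remove that cell from P, ejecting 3. So w(1) = 3. P is now [].

So w = 3 4 5 1 2.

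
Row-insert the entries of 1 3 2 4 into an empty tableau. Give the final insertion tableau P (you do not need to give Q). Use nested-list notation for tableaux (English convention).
P = [[1, 2, 4], [3]]

Insert 1: appended to row 1. P = [[1]].
Insert 3: appended to row 1. P = [[1, 3]].
Insert 2: 2 bumps 3 from row 1; 3 starts row 2. P = [[1, 2], [3]].
Insert 4: appended to row 1. P = [[1, 2, 4], [3]].

So P = [[1, 2, 4], [3]].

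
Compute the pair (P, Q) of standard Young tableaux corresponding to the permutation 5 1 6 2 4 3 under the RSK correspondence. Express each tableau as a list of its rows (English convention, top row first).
Insert each entry of the permutation into P by Schensted row insertion, recording in Q the position of each new cell.

Insert 5: appended to row 1. P = [[5]].
Insert 1: 1 bumps 5 from row 1; 5 starts row 2. P = [[1], [5]].
Insert 6: appended to row 1. P = [[1, 6], [5]].
Insert 2: 2 bumps 6 from row 1; 6 appends to row 2. P = [[1, 2], [5, 6]].
Insert 4: appended to row 1. P = [[1, 2, 4], [5, 6]].
Insert 3: 3 bumps 4 from row 1; 4 bumps 5 from row 2; 5 starts row 3. P = [[1, 2, 3], [4, 6], [5]].

So P = [[1, 2, 3], [4, 6], [5]], Q = [[1, 3, 5], [2, 4], [6]].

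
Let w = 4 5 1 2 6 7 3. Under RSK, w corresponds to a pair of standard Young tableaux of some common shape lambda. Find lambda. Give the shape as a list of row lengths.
Row-insert each entry into an empty tableau.

After inserting 4: P = [[4]].
After inserting 5: P = [[4, 5]].
After inserting 1: P = [[1, 5], [4]].
After inserting 2: P = [[1, 2], [4, 5]].
After inserting 6: P = [[1, 2, 6], [4, 5]].
After inserting 7: P = [[1, 2, 6, 7], [4, 5]].
After inserting 3: P = [[1, 2, 3, 7], [4, 5, 6]].

The final insertion tableau P = [[1, 2, 3, 7], [4, 5, 6]] has shape [4, 3].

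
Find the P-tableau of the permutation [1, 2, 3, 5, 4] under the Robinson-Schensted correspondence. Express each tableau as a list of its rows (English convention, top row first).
P = [[1, 2, 3, 4], [5]]

Insert 1: appended to row 1. P = [[1]].
Insert 2: appended to row 1. P = [[1, 2]].
Insert 3: appended to row 1. P = [[1, 2, 3]].
Insert 5: appended to row 1. P = [[1, 2, 3, 5]].
Insert 4: 4 bumps 5 from row 1; 5 starts row 2. P = [[1, 2, 3, 4], [5]].

So P = [[1, 2, 3, 4], [5]].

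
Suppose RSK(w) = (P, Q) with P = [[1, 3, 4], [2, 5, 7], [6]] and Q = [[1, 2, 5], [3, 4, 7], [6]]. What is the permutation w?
Reverse the RSK construction: for i from n down to 1, find the cell of Q containing i, remove the entry at that cell from P, and reverse-bump it up through P; the value ejected from row 1 is w(i).

Step i=7: Q has 7 at row 2, column 3; remove 7 from row 2 of P and reverse-bump: 7 enters row 1 and ejects 4. So w(7) = 4. P is now [[1, 3, 7], [2, 5], [6]].
Step i=6: Q has 6 at row 3, column 1; remove 6 from row 3 of P and reverse-bump: 6 enters row 2 and ejects 5; 5 enters row 1 and ejects 3. So w(6) = 3. P is now [[1, 5, 7], [2, 6]].
Step i=5: Q has 5 at row 1, column 3; remove that cell from P, ejecting 7. So w(5) = 7. P is now [[1, 5], [2, 6]].
Step i=4: Q has 4 at row 2, column 2; remove 6 from row 2 of P and reverse-bump: 6 enters row 1 and ejects 5. So w(4) = 5. P is now [[1, 6], [2]].
Step i=3: Q has 3 at row 2, column 1; remove 2 from row 2 of P and reverse-bump: 2 enters row 1 and ejects 1. So w(3) = 1. P is now [[2, 6]].
Step i=2: Q has 2 at row 1, column 2; remove that cell from P, ejecting 6. So w(2) = 6. P is now [[2]].
Step i=1: Q has 1 at row 1, column 1; remove that cell from P, ejecting 2. So w(1) = 2. P is now [].

So w = 2 6 1 5 7 3 4.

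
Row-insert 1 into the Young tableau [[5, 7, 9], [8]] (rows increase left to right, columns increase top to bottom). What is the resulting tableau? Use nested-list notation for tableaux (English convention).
In row 1, 1 replaces 5 (the leftmost entry greater than 1); 5 is bumped to row 2. In row 2, 5 replaces 8 (the leftmost entry greater than 5); 8 is bumped to row 3. 8 starts a new row 3. The new tableau is [[1, 7, 9], [5], [8]].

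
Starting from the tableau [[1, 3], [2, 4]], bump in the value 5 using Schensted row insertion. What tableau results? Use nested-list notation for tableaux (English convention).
[[1, 3, 5], [2, 4]]

5 is larger than every entry of row 1, so it is appended to row 1. The new tableau is [[1, 3, 5], [2, 4]].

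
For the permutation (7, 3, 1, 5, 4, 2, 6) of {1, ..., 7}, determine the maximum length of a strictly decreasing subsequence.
4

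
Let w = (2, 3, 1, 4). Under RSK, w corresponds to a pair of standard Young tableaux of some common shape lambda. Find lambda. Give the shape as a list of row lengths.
[3, 1]

Row-insert each entry into an empty tableau.

After inserting 2: P = [[2]].
After inserting 3: P = [[2, 3]].
After inserting 1: P = [[1, 3], [2]].
After inserting 4: P = [[1, 3, 4], [2]].

The final insertion tableau P = [[1, 3, 4], [2]] has shape [3, 1].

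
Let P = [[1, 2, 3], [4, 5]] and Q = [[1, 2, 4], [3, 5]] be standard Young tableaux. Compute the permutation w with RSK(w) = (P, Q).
Reverse RSK: for i = n, n-1, ..., 1, locate i in Q, remove the corresponding corner cell from P, and reverse-bump its entry up through P; the value ejected from row 1 is w(i).

So w = 1 4 2 5 3.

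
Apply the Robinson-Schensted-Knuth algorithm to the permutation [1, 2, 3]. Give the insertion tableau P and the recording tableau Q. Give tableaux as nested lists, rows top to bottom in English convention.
Insert each entry of the permutation into P by Schensted row insertion, recording in Q the position of each new cell.

Insert 1: appended to row 1. P = [[1]].
Insert 2: appended to row 1. P = [[1, 2]].
Insert 3: appended to row 1. P = [[1, 2, 3]].

So P = [[1, 2, 3]], Q = [[1, 2, 3]].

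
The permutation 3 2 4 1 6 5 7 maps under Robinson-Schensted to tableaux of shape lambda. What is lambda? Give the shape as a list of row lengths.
[4, 2, 1]

Row-insert each entry into an empty tableau.

After inserting 3: P = [[3]].
After inserting 2: P = [[2], [3]].
After inserting 4: P = [[2, 4], [3]].
After inserting 1: P = [[1, 4], [2], [3]].
After inserting 6: P = [[1, 4, 6], [2], [3]].
After inserting 5: P = [[1, 4, 5], [2, 6], [3]].
After inserting 7: P = [[1, 4, 5, 7], [2, 6], [3]].

The final insertion tableau P = [[1, 4, 5, 7], [2, 6], [3]] has shape [4, 2, 1].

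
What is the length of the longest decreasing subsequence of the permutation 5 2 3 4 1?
3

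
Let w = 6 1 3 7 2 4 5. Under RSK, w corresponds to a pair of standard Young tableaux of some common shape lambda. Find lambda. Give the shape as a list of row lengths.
[4, 2, 1]

Row-insert each entry into an empty tableau.

After inserting 6: P = [[6]].
After inserting 1: P = [[1], [6]].
After inserting 3: P = [[1, 3], [6]].
After inserting 7: P = [[1, 3, 7], [6]].
After inserting 2: P = [[1, 2, 7], [3], [6]].
After inserting 4: P = [[1, 2, 4], [3, 7], [6]].
After inserting 5: P = [[1, 2, 4, 5], [3, 7], [6]].

The final insertion tableau P = [[1, 2, 4, 5], [3, 7], [6]] has shape [4, 2, 1].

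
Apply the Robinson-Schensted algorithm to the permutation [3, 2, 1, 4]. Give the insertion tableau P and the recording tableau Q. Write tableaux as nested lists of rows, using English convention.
P = [[1, 4], [2], [3]], Q = [[1, 4], [2], [3]]

Insert each entry of the permutation into P by Schensted row insertion, recording in Q the position of each new cell.

Insert 3: appended to row 1. P = [[3]], Q = [[1]].
Insert 2: 2 bumps 3 from row 1; 3 starts row 2. P = [[2], [3]], Q = [[1], [2]].
Insert 1: 1 bumps 2 from row 1; 2 bumps 3 from row 2; 3 starts row 3. P = [[1], [2], [3]], Q = [[1], [2], [3]].
Insert 4: appended to row 1. P = [[1, 4], [2], [3]], Q = [[1, 4], [2], [3]].

So P = [[1, 4], [2], [3]], Q = [[1, 4], [2], [3]].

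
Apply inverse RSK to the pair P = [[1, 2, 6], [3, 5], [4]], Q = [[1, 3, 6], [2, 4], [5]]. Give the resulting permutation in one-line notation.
Reverse the RSK construction: for i from n down to 1, find the cell of Q containing i, remove the entry at that cell from P, and reverse-bump it up through P; the value ejected from row 1 is w(i).

Step i=6: Q has 6 at row 1, column 3; remove that cell from P, ejecting 6. So w(6) = 6. P is now [[1, 2], [3, 5], [4]].
Step i=5: Q has 5 at row 3, column 1; remove 4 from row 3 of P and reverse-bump: 4 enters row 2 and ejects 3; 3 enters row 1 and ejects 2. So w(5) = 2. P is now [[1, 3], [4, 5]].
Step i=4: Q has 4 at row 2, column 2; remove 5 from row 2 of P and reverse-bump: 5 enters row 1 and ejects 3. So w(4) = 3. P is now [[1, 5], [4]].
Step i=3: Q has 3 at row 1, column 2; remove that cell from P, ejecting 5. So w(3) = 5. P is now [[1], [4]].
Step i=2: Q has 2 at row 2, column 1; remove 4 from row 2 of P and reverse-bump: 4 enters row 1 and ejects 1. So w(2) = 1. P is now [[4]].
Step i=1: Q has 1 at row 1, column 1; remove that cell from P, ejecting 4. So w(1) = 4. P is now [].

So w = 4 1 5 3 2 6.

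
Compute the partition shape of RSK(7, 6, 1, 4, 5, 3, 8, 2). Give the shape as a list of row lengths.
Row-insert each entry into an empty tableau.

After inserting 7: P = [[7]].
After inserting 6: P = [[6], [7]].
After inserting 1: P = [[1], [6], [7]].
After inserting 4: P = [[1, 4], [6], [7]].
After inserting 5: P = [[1, 4, 5], [6], [7]].
After inserting 3: P = [[1, 3, 5], [4], [6], [7]].
After inserting 8: P = [[1, 3, 5, 8], [4], [6], [7]].
After inserting 2: P = [[1, 2, 5, 8], [3], [4], [6], [7]].

The final insertion tableau P = [[1, 2, 5, 8], [3], [4], [6], [7]] has shape [4, 1, 1, 1, 1].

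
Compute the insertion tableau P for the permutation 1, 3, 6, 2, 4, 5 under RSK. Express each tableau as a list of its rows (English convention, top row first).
After inserting 1: P = [[1]].
After inserting 3: P = [[1, 3]].
After inserting 6: P = [[1, 3, 6]].
After inserting 2: P = [[1, 2, 6], [3]].
After inserting 4: P = [[1, 2, 4], [3, 6]].
After inserting 5: P = [[1, 2, 4, 5], [3, 6]].

So P = [[1, 2, 4, 5], [3, 6]].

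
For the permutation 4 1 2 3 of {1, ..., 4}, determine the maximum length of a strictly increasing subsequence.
3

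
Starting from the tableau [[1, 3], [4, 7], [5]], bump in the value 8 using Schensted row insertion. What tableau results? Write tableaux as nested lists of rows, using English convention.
8 is larger than every entry of row 1, so it is appended to row 1. The new tableau is [[1, 3, 8], [4, 7], [5]].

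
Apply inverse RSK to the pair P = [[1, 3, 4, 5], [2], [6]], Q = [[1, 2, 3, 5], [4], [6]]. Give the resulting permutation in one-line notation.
Reverse the RSK construction: for i from n down to 1, find the cell of Q containing i, remove the entry at that cell from P, and reverse-bump it up through P; the value ejected from row 1 is w(i).

Step i=6: Q has 6 at row 3, column 1; remove 6 from row 3 of P and reverse-bump: 6 enters row 2 and ejects 2; 2 enters row 1 and ejects 1. So w(6) = 1. P is now [[2, 3, 4, 5], [6]].
Step i=5: Q has 5 at row 1, column 4; remove that cell from P, ejecting 5. So w(5) = 5. P is now [[2, 3, 4], [6]].
Step i=4: Q has 4 at row 2, column 1; remove 6 from row 2 of P and reverse-bump: 6 enters row 1 and ejects 4. So w(4) = 4. P is now [[2, 3, 6]].
Step i=3: Q has 3 at row 1, column 3; remove that cell from P, ejecting 6. So w(3) = 6. P is now [[2, 3]].
Step i=2: Q has 2 at row 1, column 2; remove that cell from P, ejecting 3. So w(2) = 3. P is now [[2]].
Step i=1: Q has 1 at row 1, column 1; remove that cell from P, ejecting 2. So w(1) = 2. P is now [].

So w = 2 3 6 4 5 1.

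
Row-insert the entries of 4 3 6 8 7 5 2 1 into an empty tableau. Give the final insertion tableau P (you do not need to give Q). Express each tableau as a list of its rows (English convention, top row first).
P = [[1, 5, 7], [2, 6], [3], [4], [8]]

After inserting 4: P = [[4]].
After inserting 3: P = [[3], [4]].
After inserting 6: P = [[3, 6], [4]].
After inserting 8: P = [[3, 6, 8], [4]].
After inserting 7: P = [[3, 6, 7], [4, 8]].
After inserting 5: P = [[3, 5, 7], [4, 6], [8]].
After inserting 2: P = [[2, 5, 7], [3, 6], [4], [8]].
After inserting 1: P = [[1, 5, 7], [2, 6], [3], [4], [8]].

So P = [[1, 5, 7], [2, 6], [3], [4], [8]].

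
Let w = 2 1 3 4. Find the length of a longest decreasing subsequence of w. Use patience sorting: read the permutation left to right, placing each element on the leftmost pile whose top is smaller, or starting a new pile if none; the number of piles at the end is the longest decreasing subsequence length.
2

2: new pile. tops = [2]
1: new pile. tops = [2, 1]
3: onto pile 1 (replacing 2). tops = [3, 1]
4: onto pile 1 (replacing 3). tops = [4, 1]

2 piles, so the longest decreasing subsequence has length 2.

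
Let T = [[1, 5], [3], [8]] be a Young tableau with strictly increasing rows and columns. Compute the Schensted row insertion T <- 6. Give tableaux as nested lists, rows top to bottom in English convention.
[[1, 5, 6], [3], [8]]

6 is larger than every entry of row 1, so it is appended to row 1. The new tableau is [[1, 5, 6], [3], [8]].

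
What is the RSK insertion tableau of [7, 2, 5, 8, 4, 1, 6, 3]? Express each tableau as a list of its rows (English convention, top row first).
P = [[1, 3, 6], [2, 4], [5, 8], [7]]

Insert 7: appended to row 1. P = [[7]].
Insert 2: 2 bumps 7 from row 1; 7 starts row 2. P = [[2], [7]].
Insert 5: appended to row 1. P = [[2, 5], [7]].
Insert 8: appended to row 1. P = [[2, 5, 8], [7]].
Insert 4: 4 bumps 5 from row 1; 5 bumps 7 from row 2; 7 starts row 3. P = [[2, 4, 8], [5], [7]].
Insert 1: 1 bumps 2 from row 1; 2 bumps 5 from row 2; 5 bumps 7 from row 3; 7 starts row 4. P = [[1, 4, 8], [2], [5], [7]].
Insert 6: 6 bumps 8 from row 1; 8 appends to row 2. P = [[1, 4, 6], [2, 8], [5], [7]].
Insert 3: 3 bumps 4 from row 1; 4 bumps 8 from row 2; 8 appends to row 3. P = [[1, 3, 6], [2, 4], [5, 8], [7]].

So P = [[1, 3, 6], [2, 4], [5, 8], [7]].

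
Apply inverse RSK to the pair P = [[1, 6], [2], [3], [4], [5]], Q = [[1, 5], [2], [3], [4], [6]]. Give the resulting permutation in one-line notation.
5 4 3 2 6 1

Reverse RSK: for i = n, n-1, ..., 1, locate i in Q, remove the corresponding corner cell from P, and reverse-bump its entry up through P; the value ejected from row 1 is w(i).

So w = 5 4 3 2 6 1.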